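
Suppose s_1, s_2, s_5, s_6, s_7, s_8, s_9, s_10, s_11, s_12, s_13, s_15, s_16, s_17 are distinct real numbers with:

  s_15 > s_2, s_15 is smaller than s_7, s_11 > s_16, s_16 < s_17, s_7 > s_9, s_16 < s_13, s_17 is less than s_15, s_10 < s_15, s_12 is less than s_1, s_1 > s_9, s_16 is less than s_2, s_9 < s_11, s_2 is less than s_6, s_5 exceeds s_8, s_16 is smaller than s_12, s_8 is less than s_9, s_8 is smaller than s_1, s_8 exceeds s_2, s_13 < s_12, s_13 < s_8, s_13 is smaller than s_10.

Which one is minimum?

s_13 is not least since s_16 < s_13; s_2 is not least since s_16 < s_2; s_17 is not least since s_16 < s_17; s_8 is not least since s_2 < s_8; s_9 is not least since s_8 < s_9; s_12 is not least since s_13 < s_12; s_10 is not least since s_13 < s_10; s_6 is not least since s_2 < s_6; s_15 is not least since s_17 < s_15; s_1 is not least since s_9 < s_1; s_5 is not least since s_8 < s_5; s_7 is not least since s_9 < s_7; s_11 is not least since s_9 < s_11.
Only s_16 has nothing below it, so s_16 is the minimum.

s_16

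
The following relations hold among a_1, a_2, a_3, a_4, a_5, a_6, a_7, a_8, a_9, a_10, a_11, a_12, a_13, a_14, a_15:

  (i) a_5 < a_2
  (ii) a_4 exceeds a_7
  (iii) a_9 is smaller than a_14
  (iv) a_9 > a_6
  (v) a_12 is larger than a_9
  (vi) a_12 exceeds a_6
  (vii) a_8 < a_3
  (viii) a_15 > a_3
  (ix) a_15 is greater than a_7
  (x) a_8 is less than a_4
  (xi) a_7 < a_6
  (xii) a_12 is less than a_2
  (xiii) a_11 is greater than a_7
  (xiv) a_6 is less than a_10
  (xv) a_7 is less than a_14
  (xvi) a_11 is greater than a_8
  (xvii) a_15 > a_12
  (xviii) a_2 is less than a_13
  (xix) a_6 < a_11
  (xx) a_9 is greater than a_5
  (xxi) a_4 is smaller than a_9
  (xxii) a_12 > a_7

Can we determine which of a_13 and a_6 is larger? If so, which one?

Following the relations from a_6: a_6 < a_9 < a_12 < a_2 < a_13.
So a_13 is larger.

a_13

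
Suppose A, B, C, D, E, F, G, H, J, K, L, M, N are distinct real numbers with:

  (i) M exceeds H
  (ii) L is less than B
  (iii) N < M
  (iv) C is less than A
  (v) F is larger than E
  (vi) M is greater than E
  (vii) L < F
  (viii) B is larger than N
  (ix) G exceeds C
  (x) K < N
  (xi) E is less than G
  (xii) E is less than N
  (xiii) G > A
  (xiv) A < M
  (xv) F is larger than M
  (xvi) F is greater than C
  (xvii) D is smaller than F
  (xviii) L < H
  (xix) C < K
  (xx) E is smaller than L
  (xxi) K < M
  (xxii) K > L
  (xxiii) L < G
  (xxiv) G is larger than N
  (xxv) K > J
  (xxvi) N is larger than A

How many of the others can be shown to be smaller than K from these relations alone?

4

Directly below K: C, J, L.
One step further: E (4 so far).
No other element is forced below K by the given relations, so the count is 4.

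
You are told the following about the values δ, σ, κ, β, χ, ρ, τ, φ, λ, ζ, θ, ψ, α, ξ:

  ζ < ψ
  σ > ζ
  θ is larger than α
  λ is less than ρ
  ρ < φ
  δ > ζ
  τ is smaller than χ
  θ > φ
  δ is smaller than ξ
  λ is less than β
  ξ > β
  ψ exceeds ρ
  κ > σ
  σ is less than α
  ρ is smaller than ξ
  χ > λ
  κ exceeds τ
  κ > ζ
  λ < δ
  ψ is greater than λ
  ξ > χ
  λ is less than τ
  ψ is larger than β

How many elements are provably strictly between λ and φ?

Chaining upward from λ reaches: τ, ρ, δ, β, θ, ψ, χ, κ, ξ.
Chaining downward from φ reaches: ρ.
Strictly between λ and φ are those in both lists: ρ — 1 element.

1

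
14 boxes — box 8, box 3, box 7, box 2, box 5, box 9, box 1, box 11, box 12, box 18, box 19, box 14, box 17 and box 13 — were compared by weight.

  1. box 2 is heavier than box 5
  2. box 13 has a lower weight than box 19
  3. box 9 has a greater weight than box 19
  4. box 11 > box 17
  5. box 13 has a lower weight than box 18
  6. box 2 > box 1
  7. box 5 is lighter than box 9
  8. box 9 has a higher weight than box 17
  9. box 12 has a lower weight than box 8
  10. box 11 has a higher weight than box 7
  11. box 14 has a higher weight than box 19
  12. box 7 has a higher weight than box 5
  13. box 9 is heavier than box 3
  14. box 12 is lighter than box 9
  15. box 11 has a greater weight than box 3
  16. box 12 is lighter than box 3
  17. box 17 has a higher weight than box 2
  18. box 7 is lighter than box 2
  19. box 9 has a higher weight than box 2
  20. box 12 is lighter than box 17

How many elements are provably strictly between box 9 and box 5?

Chaining upward from box 5 reaches: box 7, box 2, box 17, box 11.
Chaining downward from box 9 reaches: box 12, box 1, box 3, box 13, box 7, box 2, box 19, box 17.
Strictly between box 5 and box 9 are those in both lists: box 7, box 2, box 17 — 3 elements.

3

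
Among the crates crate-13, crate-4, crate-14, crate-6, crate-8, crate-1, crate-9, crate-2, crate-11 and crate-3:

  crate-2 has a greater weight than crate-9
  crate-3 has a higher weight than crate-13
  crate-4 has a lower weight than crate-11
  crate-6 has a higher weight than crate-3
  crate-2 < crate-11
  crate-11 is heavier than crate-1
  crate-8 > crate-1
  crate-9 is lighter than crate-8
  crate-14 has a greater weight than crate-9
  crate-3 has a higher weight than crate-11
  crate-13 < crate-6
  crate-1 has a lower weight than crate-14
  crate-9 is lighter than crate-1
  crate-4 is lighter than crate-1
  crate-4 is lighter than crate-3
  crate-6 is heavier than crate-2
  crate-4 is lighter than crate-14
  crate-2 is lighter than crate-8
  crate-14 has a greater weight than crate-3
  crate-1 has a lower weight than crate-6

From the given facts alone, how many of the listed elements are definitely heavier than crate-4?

From crate-4 the given relations immediately reach crate-1, crate-11, crate-3, crate-14.
From those, crate-6, crate-8 — 6 in total.
Nothing else is reachable above crate-4; 6 in all.

6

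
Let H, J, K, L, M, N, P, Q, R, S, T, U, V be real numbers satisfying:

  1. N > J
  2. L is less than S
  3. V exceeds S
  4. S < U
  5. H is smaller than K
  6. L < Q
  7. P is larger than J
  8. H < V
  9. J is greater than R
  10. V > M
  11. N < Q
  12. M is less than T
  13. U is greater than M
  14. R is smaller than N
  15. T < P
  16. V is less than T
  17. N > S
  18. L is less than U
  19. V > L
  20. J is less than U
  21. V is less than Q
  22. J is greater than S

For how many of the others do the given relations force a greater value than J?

From J the given relations immediately reach N, U, P.
From those, Q — 4 in total.
No other element is forced above J by the given relations, so the count is 4.

4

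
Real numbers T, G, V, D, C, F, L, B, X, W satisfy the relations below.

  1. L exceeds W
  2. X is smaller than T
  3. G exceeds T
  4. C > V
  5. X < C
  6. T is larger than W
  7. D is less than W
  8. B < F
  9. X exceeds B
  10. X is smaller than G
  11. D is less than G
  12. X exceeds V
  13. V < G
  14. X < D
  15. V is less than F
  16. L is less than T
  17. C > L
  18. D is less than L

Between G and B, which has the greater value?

Chaining the given relations: B < X < D < W < L < T < G.
So B < G; G is the larger of the two.

G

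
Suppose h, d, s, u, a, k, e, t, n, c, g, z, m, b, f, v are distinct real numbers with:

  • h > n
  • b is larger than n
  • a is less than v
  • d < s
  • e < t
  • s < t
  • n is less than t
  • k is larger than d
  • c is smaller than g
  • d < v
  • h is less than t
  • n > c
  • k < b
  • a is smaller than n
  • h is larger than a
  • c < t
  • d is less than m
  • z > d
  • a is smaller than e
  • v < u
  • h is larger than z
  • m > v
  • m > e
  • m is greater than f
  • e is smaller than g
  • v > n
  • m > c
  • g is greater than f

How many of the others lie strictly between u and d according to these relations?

1

The relations place d below u. An element lies strictly between them when it is forced above d and also forced below u.
Above d: {z, v, h, s, k, b, t, m}. Below u: {a, c, n, v}.
Intersection: {v} — 1.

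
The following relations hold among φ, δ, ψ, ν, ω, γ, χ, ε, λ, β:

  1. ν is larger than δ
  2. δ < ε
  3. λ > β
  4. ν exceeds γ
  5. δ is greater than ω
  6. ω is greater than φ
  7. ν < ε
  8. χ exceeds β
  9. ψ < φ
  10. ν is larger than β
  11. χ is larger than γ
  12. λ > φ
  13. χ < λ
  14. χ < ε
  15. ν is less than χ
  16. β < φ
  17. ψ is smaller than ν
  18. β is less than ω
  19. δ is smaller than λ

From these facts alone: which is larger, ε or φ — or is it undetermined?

ε

φ < ω and ω < δ give φ < δ.
Then δ < ν extends the chain to ν.
Then ν < χ extends the chain to χ.
Then χ < ε extends the chain to ε.
So ε is larger.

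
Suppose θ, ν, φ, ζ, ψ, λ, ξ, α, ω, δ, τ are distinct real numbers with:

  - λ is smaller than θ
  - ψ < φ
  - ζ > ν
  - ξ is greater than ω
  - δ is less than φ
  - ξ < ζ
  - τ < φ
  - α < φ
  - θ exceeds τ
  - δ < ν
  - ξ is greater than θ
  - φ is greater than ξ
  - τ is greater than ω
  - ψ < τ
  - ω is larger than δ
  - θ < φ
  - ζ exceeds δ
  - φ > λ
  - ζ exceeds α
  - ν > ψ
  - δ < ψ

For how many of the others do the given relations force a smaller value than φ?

8

Directly below φ: α, δ, λ, ψ, τ, θ, ξ.
One step further: ω (8 so far).
Nothing else is reachable below φ; 8 in all.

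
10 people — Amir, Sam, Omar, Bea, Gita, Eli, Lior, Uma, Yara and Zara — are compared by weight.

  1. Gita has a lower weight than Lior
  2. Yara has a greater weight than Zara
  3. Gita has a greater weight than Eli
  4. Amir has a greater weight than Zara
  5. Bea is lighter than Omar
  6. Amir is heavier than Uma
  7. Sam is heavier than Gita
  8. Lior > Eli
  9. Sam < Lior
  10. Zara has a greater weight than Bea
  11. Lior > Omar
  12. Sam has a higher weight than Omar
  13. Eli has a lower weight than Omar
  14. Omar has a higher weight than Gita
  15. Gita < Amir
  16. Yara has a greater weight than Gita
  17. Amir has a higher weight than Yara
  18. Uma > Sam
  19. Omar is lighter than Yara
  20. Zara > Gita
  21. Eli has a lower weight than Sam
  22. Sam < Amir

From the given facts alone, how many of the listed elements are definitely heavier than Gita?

7

From Gita the given relations immediately reach Omar, Sam, Lior, Zara, Yara, Amir.
From those, Uma — 7 in total.
No other element is forced above Gita by the given relations, so the count is 7.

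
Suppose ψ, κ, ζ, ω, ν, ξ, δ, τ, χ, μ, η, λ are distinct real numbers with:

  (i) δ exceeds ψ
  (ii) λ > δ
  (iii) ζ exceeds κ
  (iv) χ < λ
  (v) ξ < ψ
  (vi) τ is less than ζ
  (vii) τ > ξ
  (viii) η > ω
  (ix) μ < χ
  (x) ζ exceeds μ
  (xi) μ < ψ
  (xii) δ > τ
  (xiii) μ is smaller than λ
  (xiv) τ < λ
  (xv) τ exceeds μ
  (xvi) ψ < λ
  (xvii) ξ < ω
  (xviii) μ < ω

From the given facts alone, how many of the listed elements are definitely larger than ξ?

From ξ the given relations immediately reach τ, ψ, ω.
From those, δ, λ, ζ, η — 7 in total.
Nothing else is reachable above ξ; 7 in all.

7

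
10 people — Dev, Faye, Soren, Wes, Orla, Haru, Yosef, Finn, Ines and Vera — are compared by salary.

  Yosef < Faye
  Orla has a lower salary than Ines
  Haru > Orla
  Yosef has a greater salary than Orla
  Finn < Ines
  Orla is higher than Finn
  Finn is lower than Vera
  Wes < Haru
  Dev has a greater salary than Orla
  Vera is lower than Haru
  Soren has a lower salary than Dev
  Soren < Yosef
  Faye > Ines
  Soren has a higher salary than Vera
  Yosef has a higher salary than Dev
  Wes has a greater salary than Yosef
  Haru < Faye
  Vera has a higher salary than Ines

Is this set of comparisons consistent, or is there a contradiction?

The single ordering Finn < Orla < Ines < Vera < Soren < Dev < Yosef < Wes < Haru < Faye satisfies every listed relation, so no contradiction arises.

consistent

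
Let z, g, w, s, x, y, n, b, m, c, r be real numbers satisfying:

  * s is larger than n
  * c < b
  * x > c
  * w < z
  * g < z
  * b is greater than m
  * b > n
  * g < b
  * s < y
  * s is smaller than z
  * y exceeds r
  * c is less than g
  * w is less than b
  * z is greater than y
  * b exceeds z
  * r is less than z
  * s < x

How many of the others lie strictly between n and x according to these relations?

1

Chaining upward from n reaches: s, y, z, b.
Chaining downward from x reaches: c, s.
Strictly between n and x are those in both lists: s — 1 element.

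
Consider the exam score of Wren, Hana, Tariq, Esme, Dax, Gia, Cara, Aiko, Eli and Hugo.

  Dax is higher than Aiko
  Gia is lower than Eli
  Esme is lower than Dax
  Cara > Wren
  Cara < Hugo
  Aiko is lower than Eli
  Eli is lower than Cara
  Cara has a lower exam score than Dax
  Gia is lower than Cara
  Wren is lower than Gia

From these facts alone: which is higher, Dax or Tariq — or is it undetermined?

undetermined

Following every chain through Tariq: nothing is chained to Tariq.
Dax is not reached, and no chain runs the other way from Dax to Tariq.
So the given relations leave the order of Tariq and Dax undetermined.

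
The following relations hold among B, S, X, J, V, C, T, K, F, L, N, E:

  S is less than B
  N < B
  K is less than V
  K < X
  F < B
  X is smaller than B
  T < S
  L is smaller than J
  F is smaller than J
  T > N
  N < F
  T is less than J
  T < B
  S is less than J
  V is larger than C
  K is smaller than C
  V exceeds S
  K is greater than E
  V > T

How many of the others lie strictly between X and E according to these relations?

1

Chaining upward from E reaches: K, C, V, B.
Chaining downward from X reaches: K.
Strictly between E and X are those in both lists: K — 1 element.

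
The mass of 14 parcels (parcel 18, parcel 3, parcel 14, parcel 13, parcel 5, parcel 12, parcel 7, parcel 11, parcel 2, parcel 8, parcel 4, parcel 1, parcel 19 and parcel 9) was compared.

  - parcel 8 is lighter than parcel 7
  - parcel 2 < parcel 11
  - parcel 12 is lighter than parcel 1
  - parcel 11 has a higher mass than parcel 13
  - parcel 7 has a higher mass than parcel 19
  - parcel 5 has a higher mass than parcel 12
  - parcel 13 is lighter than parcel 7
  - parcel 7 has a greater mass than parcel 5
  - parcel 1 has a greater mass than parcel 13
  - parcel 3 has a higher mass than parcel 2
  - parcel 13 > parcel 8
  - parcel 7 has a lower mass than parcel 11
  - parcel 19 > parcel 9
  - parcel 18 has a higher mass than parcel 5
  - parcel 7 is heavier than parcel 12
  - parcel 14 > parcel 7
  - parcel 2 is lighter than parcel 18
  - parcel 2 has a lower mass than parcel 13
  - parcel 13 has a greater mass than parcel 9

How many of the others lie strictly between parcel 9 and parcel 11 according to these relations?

The relations place parcel 9 below parcel 11. An element lies strictly between them when it is forced above parcel 9 and also forced below parcel 11.
Above parcel 9: {parcel 13, parcel 19, parcel 7, parcel 1, parcel 14}. Below parcel 11: {parcel 12, parcel 2, parcel 8, parcel 5, parcel 13, parcel 19, parcel 7}.
Intersection: {parcel 13, parcel 19, parcel 7} — 3.

3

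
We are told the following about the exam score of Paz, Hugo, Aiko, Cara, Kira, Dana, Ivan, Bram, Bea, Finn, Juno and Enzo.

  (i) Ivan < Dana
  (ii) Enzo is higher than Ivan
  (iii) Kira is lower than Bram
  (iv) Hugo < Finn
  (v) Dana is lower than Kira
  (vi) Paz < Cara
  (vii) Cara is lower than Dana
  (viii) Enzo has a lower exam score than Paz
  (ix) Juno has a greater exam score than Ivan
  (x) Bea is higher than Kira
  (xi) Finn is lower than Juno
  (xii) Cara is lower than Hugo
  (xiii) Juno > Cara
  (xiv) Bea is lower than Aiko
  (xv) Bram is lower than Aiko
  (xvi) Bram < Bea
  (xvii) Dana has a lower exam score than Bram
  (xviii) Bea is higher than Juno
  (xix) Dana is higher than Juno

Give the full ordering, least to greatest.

Each adjacent pair is fixed by a given relation: Ivan < Enzo; Enzo < Paz; Paz < Cara; Cara < Hugo; Hugo < Finn; Finn < Juno; Juno < Dana; Dana < Kira; Kira < Bram; Bram < Bea; Bea < Aiko. Chaining them end to end gives the full order.

Ivan < Enzo < Paz < Cara < Hugo < Finn < Juno < Dana < Kira < Bram < Bea < Aiko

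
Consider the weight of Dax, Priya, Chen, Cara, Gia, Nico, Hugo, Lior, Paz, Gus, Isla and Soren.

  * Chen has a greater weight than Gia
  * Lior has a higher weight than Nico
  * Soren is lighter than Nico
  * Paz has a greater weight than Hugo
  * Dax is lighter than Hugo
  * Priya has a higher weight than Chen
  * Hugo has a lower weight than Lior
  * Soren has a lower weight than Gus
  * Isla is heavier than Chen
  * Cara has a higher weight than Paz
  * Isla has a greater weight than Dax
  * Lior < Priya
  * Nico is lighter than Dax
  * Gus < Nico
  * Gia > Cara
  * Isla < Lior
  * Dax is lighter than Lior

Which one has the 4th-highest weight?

The consecutive relations fix a unique order: Soren < Gus < Nico < Dax < Hugo < Paz < Cara < Gia < Chen < Isla < Lior < Priya.
The 4th largest is Chen.

Chen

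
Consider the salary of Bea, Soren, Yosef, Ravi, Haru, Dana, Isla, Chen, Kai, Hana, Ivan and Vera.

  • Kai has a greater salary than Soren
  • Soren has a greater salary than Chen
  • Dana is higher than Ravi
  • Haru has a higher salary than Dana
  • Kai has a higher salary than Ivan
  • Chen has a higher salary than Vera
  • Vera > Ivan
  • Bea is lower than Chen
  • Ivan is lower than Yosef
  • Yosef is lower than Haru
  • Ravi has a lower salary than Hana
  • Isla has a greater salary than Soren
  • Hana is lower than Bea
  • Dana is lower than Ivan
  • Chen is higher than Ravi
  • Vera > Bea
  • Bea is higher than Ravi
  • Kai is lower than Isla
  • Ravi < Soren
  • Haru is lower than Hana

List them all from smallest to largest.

Ravi < Dana < Ivan < Yosef < Haru < Hana < Bea < Vera < Chen < Soren < Kai < Isla

The consecutive links are each given: Ravi < Dana; Dana < Ivan; Ivan < Yosef; Yosef < Haru; Haru < Hana; Hana < Bea; Bea < Vera; Vera < Chen; Chen < Soren; Soren < Kai; Kai < Isla.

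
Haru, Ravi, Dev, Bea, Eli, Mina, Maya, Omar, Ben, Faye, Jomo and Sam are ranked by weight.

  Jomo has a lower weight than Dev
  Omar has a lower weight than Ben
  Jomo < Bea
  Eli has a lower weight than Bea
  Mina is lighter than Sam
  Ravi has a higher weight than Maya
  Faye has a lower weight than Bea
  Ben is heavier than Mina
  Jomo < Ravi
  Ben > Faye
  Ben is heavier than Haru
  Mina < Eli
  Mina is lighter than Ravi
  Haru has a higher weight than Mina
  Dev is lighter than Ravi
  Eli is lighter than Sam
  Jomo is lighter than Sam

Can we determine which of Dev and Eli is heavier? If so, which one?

undetermined

Following every chain through Dev: above Dev we get Ravi; below Dev we get Jomo.
Eli is not reached, and no chain runs the other way from Eli to Dev.
So the given relations leave the order of Dev and Eli undetermined.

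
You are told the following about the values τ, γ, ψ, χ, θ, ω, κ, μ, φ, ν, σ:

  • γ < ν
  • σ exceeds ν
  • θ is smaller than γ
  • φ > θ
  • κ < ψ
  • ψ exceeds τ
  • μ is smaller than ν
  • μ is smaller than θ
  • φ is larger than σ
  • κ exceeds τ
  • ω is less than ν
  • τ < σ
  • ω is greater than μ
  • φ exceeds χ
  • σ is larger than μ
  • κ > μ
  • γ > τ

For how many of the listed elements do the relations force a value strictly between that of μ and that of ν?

The relations place μ below ν. An element lies strictly between them when it is forced above μ and also forced below ν.
Above μ: {θ, ω, κ, γ, σ, ψ, φ}. Below ν: {τ, θ, ω, γ}.
Intersection: {θ, ω, γ} — 3.

3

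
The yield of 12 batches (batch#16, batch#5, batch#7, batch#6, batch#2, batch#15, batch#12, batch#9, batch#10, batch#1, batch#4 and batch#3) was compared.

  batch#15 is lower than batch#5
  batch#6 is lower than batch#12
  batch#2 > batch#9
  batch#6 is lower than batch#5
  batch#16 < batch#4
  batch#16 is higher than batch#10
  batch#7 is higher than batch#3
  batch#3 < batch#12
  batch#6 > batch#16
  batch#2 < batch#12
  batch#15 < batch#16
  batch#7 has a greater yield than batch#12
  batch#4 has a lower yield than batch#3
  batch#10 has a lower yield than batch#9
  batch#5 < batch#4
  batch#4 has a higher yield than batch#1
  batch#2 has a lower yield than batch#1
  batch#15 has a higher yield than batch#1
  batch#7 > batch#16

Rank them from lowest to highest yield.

The consecutive links are each given: batch#10 < batch#9; batch#9 < batch#2; batch#2 < batch#1; batch#1 < batch#15; batch#15 < batch#16; batch#16 < batch#6; batch#6 < batch#5; batch#5 < batch#4; batch#4 < batch#3; batch#3 < batch#12; batch#12 < batch#7.

batch#10 < batch#9 < batch#2 < batch#1 < batch#15 < batch#16 < batch#6 < batch#5 < batch#4 < batch#3 < batch#12 < batch#7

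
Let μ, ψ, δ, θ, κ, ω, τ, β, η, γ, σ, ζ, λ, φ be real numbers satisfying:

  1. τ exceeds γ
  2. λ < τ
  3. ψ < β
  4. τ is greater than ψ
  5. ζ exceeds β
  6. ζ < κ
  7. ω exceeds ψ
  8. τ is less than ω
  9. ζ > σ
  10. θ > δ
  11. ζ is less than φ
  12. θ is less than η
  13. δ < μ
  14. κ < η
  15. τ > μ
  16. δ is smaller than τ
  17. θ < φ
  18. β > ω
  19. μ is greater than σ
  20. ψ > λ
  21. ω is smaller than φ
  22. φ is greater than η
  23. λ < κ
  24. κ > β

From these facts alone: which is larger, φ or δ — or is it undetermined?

Following the relations from δ: δ < μ < τ < ω < β < ζ < κ < η < φ.
So φ is larger.

φ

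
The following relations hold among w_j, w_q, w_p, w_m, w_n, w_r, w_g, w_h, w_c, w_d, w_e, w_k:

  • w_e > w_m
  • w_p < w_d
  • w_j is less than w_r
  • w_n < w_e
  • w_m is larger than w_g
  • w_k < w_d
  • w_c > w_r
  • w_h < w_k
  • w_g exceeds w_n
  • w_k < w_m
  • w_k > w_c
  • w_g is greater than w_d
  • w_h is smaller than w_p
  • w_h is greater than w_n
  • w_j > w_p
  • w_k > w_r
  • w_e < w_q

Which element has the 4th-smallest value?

Piecing the relations together gives one ordering: w_n < w_h < w_p < w_j < w_r < w_c < w_k < w_d < w_g < w_m < w_e < w_q.
The 4th smallest is w_j.

w_j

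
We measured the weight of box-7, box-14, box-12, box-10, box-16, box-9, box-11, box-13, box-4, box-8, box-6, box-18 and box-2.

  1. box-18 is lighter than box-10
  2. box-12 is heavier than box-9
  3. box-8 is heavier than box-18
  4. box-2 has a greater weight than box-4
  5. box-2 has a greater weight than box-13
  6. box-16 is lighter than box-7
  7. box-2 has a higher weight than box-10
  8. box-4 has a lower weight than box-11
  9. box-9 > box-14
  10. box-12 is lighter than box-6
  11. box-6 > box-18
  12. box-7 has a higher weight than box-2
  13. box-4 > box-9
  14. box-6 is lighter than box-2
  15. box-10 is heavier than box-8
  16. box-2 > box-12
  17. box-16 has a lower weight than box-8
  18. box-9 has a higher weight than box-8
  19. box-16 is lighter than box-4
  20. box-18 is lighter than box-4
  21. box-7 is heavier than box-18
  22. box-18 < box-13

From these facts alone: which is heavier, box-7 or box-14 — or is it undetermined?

Following the relations from box-14: box-14 < box-9 < box-12 < box-6 < box-2 < box-7.
So box-7 is heavier.

box-7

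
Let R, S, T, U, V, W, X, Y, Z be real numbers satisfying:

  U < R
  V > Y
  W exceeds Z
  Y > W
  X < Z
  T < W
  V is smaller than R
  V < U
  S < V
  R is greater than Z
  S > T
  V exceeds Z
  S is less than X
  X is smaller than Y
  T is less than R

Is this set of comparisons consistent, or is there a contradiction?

consistent

The single ordering T < S < X < Z < W < Y < V < U < R satisfies every listed relation, so no contradiction arises.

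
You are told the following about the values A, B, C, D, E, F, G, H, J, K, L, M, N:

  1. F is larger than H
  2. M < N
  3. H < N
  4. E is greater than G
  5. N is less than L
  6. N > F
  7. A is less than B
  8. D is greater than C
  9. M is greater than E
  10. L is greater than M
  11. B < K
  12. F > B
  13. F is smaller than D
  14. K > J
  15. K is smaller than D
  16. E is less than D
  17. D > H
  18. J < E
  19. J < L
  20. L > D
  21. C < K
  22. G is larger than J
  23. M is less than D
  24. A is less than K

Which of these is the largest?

L

Chaining downward from L: directly below it, J, M, N, D; then C, H, E, K, F; then G, A, B.
That covers every other element, and nothing is given above L, so L is the largest.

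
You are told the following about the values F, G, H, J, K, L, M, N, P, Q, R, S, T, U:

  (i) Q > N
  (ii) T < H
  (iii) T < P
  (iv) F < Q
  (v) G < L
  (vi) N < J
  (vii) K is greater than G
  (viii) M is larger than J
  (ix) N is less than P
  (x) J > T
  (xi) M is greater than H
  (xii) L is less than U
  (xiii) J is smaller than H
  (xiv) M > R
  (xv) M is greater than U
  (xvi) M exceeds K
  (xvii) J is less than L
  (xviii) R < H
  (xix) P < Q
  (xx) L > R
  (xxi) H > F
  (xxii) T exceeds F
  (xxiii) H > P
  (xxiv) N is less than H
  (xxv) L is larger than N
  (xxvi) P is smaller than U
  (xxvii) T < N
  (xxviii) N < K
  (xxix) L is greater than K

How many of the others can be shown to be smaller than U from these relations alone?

The elements the relations force below U are F, G, T, N, J, K, R, L, P — no chain reaches any other.
That is 9.

9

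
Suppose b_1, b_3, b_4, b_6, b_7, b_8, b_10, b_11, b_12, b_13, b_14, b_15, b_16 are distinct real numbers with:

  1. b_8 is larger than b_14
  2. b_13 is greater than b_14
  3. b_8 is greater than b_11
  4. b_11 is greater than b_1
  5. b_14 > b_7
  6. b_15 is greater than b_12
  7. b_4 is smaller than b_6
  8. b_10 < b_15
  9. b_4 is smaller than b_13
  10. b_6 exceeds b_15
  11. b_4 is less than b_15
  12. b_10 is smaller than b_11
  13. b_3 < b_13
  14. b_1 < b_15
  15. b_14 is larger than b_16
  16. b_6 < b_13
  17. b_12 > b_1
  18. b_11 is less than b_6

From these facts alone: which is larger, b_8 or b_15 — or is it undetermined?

undetermined

Following every chain through b_15: above b_15 we get b_6, b_13; below b_15 we get b_4, b_1, b_12, b_10.
b_8 is not reached, and no chain runs the other way from b_8 to b_15.
So the given relations leave the order of b_15 and b_8 undetermined.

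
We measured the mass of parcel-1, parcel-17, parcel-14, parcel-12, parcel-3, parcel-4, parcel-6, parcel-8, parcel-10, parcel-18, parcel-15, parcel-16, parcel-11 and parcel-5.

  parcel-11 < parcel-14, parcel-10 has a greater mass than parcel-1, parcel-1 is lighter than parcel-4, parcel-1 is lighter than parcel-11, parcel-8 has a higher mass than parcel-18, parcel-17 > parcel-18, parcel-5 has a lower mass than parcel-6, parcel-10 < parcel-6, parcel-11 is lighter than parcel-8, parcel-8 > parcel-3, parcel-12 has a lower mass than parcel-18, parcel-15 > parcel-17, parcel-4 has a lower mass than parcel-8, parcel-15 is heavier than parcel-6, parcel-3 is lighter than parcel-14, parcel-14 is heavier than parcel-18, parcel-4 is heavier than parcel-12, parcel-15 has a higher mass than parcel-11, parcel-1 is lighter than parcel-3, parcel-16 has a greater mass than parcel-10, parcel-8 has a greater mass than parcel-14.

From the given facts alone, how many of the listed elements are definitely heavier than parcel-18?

4

Directly above parcel-18: parcel-14, parcel-17, parcel-8.
One step further: parcel-15 (4 so far).
No other element is forced above parcel-18 by the given relations, so the count is 4.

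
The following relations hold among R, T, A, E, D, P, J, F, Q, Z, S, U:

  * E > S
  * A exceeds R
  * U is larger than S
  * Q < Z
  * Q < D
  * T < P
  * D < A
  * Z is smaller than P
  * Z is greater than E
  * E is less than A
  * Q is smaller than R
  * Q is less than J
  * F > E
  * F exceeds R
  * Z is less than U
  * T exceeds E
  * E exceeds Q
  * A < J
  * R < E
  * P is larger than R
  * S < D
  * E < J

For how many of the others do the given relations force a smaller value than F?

4

From F the given relations immediately reach R, E.
From those, Q, S — 4 in total.
Nothing else is reachable below F; 4 in all.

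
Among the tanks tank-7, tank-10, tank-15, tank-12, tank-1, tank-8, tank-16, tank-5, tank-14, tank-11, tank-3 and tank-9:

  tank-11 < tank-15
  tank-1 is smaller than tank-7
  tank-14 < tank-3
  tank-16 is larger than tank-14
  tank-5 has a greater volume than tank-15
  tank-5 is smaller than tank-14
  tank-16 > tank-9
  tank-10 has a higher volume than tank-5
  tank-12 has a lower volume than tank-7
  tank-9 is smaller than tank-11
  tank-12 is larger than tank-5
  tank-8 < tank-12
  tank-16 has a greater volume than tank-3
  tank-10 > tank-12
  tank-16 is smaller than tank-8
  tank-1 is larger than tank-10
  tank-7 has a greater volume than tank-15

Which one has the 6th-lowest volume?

Chaining the given pairs: tank-9 < tank-11 < tank-15 < tank-5 < tank-14 < tank-3 < tank-16 < tank-8 < tank-12 < tank-10 < tank-1 < tank-7.
Counting 6 from the smallest end gives tank-3.

tank-3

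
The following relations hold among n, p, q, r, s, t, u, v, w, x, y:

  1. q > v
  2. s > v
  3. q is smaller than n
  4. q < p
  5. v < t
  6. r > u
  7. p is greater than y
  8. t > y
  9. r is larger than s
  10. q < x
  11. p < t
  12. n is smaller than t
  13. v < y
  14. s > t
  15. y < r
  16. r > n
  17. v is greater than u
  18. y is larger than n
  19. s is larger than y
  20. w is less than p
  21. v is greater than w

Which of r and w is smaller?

w

w < v and v < q give w < q.
With q < n: w < v < q < n.
Then n < y extends the chain to y.
With y < t: w < v < q < n < y < t.
Then t < s extends the chain to s.
With s < r: w < v < q < n < y < t < s < r.
So w < r; w is the smaller of the two.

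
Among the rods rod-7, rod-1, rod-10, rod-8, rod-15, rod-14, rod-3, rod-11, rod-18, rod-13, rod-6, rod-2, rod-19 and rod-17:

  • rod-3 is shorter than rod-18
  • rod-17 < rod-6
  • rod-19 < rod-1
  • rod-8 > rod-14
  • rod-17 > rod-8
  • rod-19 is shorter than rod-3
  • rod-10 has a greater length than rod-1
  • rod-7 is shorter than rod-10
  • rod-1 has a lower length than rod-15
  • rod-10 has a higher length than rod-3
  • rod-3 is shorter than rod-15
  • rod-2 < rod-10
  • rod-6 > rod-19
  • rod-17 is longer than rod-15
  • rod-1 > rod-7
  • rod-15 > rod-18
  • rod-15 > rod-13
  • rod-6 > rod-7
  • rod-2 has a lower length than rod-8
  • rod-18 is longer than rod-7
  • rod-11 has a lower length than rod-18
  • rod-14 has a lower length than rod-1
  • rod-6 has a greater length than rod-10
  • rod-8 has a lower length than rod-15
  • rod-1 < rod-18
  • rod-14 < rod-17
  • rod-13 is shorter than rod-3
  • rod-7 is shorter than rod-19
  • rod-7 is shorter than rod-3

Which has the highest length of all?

Chaining downward from rod-6: directly below it, rod-7, rod-19, rod-10, rod-17; then rod-14, rod-3, rod-2, rod-1, rod-8, rod-15; then rod-13, rod-18; then rod-11.
That covers every other element, and nothing is given above rod-6, so rod-6 is the highest length.

rod-6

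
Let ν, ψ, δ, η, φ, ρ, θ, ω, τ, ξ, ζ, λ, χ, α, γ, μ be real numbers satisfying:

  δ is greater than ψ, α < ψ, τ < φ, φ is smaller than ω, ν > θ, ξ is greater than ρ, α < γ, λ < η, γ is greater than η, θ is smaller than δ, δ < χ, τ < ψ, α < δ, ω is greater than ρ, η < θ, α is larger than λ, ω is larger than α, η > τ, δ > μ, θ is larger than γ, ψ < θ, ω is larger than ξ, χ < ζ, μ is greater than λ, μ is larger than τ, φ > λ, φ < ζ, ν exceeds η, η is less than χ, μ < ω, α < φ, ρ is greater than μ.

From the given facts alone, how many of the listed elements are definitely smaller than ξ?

4

Directly below ξ: ρ.
One step further: μ (2 so far).
One step further: λ, τ (4 so far).
No other element is forced below ξ by the given relations, so the count is 4.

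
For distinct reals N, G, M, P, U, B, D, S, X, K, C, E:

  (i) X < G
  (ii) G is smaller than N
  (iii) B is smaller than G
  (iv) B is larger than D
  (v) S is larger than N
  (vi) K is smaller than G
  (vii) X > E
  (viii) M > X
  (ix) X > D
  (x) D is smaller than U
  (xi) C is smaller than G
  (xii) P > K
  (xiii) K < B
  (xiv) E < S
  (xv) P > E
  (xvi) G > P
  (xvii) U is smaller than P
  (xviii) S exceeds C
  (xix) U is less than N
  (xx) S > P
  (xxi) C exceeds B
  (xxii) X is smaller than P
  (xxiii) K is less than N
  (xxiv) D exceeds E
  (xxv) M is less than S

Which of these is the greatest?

Chaining downward from S: directly below it, E, P, C, M, N; then K, U, X, B, G; then D.
That covers every other element, and nothing is given above S, so S is the greatest.

S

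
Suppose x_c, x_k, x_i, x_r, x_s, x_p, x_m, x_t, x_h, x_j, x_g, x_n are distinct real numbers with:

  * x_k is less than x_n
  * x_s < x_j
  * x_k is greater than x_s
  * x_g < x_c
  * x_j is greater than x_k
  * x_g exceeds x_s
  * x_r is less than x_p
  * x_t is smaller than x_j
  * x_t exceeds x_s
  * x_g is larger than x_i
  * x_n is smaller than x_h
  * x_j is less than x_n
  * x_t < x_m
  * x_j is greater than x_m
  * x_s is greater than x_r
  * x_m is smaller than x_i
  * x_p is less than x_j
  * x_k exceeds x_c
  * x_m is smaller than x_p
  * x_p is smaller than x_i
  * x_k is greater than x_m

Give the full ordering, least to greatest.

x_r < x_s < x_t < x_m < x_p < x_i < x_g < x_c < x_k < x_j < x_n < x_h

Each adjacent pair is fixed by a given relation: x_r < x_s; x_s < x_t; x_t < x_m; x_m < x_p; x_p < x_i; x_i < x_g; x_g < x_c; x_c < x_k; x_k < x_j; x_j < x_n; x_n < x_h. Chaining them end to end gives the full order.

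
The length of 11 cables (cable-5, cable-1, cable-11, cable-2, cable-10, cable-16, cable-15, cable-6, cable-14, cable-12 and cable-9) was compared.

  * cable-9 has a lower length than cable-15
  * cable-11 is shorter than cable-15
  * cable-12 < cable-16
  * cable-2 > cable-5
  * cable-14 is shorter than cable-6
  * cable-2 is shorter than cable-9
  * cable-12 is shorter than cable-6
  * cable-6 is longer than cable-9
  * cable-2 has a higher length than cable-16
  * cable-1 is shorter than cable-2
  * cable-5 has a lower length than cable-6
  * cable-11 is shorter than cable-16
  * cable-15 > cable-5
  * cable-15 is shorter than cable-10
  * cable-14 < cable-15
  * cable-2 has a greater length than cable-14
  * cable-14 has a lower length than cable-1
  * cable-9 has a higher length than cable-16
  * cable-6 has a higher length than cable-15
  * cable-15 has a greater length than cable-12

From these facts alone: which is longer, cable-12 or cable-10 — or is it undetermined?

Link the given pairs in sequence: cable-12 < cable-16; cable-16 < cable-2; cable-2 < cable-9; cable-9 < cable-15; cable-15 < cable-10.
Chaining these gives cable-12 < cable-16 < cable-2 < cable-9 < cable-15 < cable-10.
So cable-10 is longer.

cable-10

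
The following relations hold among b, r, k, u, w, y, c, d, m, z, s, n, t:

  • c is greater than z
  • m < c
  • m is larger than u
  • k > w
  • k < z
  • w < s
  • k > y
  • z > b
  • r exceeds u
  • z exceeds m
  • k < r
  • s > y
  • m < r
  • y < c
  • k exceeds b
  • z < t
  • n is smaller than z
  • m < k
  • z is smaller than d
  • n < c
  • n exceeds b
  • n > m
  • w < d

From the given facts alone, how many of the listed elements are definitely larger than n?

4

Directly above n: z, c.
One step further: t, d (4 so far).
Nothing else is reachable above n; 4 in all.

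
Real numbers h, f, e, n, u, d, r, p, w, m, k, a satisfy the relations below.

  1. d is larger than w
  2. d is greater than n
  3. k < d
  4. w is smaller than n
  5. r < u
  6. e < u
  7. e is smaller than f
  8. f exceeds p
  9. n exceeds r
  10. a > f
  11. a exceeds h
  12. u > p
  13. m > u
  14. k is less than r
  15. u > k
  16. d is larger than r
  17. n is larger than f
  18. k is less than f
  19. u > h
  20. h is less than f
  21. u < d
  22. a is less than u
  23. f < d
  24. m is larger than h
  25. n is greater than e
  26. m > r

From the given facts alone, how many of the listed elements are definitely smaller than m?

The elements the relations force below m are p, k, e, r, h, f, a, u — no chain reaches any other.
That is 8.

8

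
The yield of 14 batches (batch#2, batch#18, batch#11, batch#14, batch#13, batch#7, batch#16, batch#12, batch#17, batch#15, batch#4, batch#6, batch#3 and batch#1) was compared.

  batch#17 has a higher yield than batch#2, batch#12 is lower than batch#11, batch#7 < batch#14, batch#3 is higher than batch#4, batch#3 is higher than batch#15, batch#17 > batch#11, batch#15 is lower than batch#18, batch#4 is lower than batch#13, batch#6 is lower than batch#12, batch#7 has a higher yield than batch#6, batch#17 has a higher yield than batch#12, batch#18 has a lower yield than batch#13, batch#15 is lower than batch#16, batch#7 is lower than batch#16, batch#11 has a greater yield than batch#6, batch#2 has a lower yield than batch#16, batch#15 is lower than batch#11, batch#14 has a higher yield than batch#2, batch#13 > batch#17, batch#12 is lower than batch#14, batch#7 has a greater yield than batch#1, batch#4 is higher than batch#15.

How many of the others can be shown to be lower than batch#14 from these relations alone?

5

From batch#14 the given relations immediately reach batch#12, batch#2, batch#7.
From those, batch#6, batch#1 — 5 in total.
Nothing else is reachable below batch#14; 5 in all.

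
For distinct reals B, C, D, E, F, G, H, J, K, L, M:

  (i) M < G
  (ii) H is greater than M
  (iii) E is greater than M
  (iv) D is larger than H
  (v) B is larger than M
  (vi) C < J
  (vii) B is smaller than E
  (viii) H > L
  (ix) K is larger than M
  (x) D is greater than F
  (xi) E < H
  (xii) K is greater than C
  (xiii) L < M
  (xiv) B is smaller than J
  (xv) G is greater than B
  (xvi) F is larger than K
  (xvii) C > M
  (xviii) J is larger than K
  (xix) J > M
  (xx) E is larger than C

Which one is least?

L

M is not least since L < M; B is not least since M < B; C is not least since M < C; K is not least since C < K; G is not least since B < G; F is not least since K < F; E is not least since C < E; H is not least since L < H; D is not least since H < D; J is not least since C < J.
Only L has nothing below it, so L is the least.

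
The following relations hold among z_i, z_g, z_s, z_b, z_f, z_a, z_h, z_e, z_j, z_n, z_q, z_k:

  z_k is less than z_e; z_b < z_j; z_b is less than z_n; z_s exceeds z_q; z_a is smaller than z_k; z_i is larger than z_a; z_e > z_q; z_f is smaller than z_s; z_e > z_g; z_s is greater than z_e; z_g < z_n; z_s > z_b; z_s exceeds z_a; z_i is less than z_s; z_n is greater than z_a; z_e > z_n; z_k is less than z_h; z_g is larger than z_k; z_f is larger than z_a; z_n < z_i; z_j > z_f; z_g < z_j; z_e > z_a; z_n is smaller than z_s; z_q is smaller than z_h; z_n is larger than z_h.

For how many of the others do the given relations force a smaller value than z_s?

From z_s the given relations immediately reach z_b, z_a, z_f, z_q, z_n, z_e, z_i.
From those, z_k, z_g, z_h — 10 in total.
Nothing else is reachable below z_s; 10 in all.

10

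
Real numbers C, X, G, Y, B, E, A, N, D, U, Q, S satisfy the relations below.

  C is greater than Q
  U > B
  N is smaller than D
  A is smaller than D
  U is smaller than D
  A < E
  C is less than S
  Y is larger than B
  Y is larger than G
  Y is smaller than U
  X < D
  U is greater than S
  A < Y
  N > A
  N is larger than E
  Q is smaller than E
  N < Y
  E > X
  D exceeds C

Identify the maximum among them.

D

Chaining downward from D: directly below it, A, X, C, N, U; then Q, E, B, Y, S; then G.
That covers every other element, and nothing is given above D, so D is the maximum.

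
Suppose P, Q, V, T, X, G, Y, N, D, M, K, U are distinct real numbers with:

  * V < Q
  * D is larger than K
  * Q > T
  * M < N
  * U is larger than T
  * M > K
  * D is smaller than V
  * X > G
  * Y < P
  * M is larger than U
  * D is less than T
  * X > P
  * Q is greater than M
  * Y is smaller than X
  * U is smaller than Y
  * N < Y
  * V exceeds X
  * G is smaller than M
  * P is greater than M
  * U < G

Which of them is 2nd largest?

Chaining the given pairs: K < D < T < U < G < M < N < Y < P < X < V < Q.
Counting 2 from the largest end gives V.

V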